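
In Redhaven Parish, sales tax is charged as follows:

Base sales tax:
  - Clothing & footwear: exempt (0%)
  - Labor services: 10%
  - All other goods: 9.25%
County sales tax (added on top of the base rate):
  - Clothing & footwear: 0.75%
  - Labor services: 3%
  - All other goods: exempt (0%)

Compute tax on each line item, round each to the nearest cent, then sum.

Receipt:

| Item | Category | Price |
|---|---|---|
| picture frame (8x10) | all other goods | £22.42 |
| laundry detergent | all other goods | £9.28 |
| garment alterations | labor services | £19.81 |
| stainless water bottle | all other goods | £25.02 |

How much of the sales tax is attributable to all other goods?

Picture frame (8x10) £22.42: all other goods → 9.25% + 0% county = 9.25% → £2.07
Laundry detergent £9.28: all other goods → 9.25% + 0% county = 9.25% → £0.86
Stainless water bottle £25.02: all other goods → 9.25% + 0% county = 9.25% → £2.31
Tax on all other goods = £2.07 + £0.86 + £2.31 = £5.24

£5.24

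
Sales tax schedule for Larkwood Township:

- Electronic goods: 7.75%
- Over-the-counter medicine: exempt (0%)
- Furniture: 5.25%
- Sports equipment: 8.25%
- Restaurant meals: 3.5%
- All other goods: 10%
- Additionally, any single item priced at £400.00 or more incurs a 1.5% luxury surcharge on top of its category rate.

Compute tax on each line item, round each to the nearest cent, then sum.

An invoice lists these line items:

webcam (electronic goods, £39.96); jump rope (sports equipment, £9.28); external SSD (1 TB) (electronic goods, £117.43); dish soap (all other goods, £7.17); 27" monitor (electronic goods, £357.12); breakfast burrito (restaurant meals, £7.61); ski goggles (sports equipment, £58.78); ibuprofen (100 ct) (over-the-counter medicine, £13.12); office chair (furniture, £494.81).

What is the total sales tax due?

£79.89

Webcam £39.96: electronic goods → 7.75% → £3.10
Jump rope £9.28: sports equipment → 8.25% → £0.77
External SSD (1 TB) £117.43: electronic goods → 7.75% → £9.10
Dish soap £7.17: all other goods → 10% → £0.72
27" monitor £357.12: electronic goods → 7.75% → £27.68
Breakfast burrito £7.61: restaurant meals → 3.5% → £0.27
Ski goggles £58.78: sports equipment → 8.25% → £4.85
Ibuprofen (100 ct) £13.12: over-the-counter medicine → 0% → £0.00
Office chair £494.81: furniture → 5.25% + 1.5% surcharge = 6.75% → £33.40
Total tax = £3.10 + £0.77 + £9.10 + £0.72 + £27.68 + £0.27 + £4.85 + £33.40 = £79.89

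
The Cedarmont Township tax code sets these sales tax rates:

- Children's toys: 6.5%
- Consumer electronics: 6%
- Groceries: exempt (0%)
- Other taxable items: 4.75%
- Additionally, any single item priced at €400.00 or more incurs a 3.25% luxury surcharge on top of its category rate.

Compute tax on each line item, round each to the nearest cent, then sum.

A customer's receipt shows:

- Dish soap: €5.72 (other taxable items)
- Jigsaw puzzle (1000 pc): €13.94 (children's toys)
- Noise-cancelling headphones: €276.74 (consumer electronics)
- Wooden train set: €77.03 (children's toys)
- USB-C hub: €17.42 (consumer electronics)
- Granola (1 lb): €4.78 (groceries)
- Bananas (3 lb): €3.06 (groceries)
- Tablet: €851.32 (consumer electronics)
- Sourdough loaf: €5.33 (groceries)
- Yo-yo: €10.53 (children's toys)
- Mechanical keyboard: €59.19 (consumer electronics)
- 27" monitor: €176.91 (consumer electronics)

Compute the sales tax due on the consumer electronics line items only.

€110.56

Noise-cancelling headphones €276.74: consumer electronics → 6% → €16.60
USB-C hub €17.42: consumer electronics → 6% → €1.05
Tablet €851.32: consumer electronics → 6% + 3.25% surcharge = 9.25% → €78.75
Mechanical keyboard €59.19: consumer electronics → 6% → €3.55
27" monitor €176.91: consumer electronics → 6% → €10.61
Tax on consumer electronics = €16.60 + €1.05 + €78.75 + €3.55 + €10.61 = €110.56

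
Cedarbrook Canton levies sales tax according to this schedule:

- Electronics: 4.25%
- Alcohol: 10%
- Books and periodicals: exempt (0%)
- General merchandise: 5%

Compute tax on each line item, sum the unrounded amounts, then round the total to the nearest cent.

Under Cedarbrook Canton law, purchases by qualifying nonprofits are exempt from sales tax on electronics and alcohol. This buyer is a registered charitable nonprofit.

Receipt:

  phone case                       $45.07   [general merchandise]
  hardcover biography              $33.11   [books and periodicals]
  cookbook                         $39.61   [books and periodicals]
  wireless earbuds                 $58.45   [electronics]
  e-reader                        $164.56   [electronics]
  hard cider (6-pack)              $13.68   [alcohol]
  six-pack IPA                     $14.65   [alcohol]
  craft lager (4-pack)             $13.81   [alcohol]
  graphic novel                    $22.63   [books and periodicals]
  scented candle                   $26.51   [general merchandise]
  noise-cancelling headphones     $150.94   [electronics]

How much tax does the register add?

Phone case $45.07: general merchandise → 5% → $2.2535
Hardcover biography $33.11: books and periodicals → 0% → $0.00
Cookbook $39.61: books and periodicals → 0% → $0.00
Wireless earbuds $58.45: electronics, buyer-exempt → 0% → $0.00
E-reader $164.56: electronics, buyer-exempt → 0% → $0.00
Hard cider (6-pack) $13.68: alcohol, buyer-exempt → 0% → $0.00
Six-pack IPA $14.65: alcohol, buyer-exempt → 0% → $0.00
Craft lager (4-pack) $13.81: alcohol, buyer-exempt → 0% → $0.00
Graphic novel $22.63: books and periodicals → 0% → $0.00
Scented candle $26.51: general merchandise → 5% → $1.3255
Noise-cancelling headphones $150.94: electronics, buyer-exempt → 0% → $0.00
Unrounded tax sum = $3.579 → $3.58

$3.58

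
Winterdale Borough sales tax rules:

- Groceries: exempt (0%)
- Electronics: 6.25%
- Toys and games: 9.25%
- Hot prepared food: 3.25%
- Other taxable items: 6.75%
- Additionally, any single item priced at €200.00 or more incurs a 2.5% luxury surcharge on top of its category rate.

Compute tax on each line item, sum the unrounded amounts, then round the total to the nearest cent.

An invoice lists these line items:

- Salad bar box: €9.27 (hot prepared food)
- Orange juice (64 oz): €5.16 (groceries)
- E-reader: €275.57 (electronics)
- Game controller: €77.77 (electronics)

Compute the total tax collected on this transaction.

€29.27

Salad bar box €9.27: hot prepared food → 3.25% → €0.301275
Orange juice (64 oz) €5.16: groceries → 0% → €0.00
E-reader €275.57: electronics → 6.25% + 2.5% surcharge = 8.75% → €24.112375
Game controller €77.77: electronics → 6.25% → €4.860625
Unrounded tax sum = €29.274275 → €29.27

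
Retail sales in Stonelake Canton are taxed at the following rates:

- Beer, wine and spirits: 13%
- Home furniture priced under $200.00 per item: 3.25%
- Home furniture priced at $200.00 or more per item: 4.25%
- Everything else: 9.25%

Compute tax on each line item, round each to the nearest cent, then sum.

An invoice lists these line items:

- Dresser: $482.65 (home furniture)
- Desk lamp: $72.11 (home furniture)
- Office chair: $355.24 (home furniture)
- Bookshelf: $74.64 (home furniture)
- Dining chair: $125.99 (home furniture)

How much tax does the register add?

$44.47

Dresser $482.65: home furniture, $200.00 or more → 4.25% → $20.51
Desk lamp $72.11: home furniture, under $200.00 → 3.25% → $2.34
Office chair $355.24: home furniture, $200.00 or more → 4.25% → $15.10
Bookshelf $74.64: home furniture, under $200.00 → 3.25% → $2.43
Dining chair $125.99: home furniture, under $200.00 → 3.25% → $4.09
Total tax = $20.51 + $2.34 + $15.10 + $2.43 + $4.09 = $44.47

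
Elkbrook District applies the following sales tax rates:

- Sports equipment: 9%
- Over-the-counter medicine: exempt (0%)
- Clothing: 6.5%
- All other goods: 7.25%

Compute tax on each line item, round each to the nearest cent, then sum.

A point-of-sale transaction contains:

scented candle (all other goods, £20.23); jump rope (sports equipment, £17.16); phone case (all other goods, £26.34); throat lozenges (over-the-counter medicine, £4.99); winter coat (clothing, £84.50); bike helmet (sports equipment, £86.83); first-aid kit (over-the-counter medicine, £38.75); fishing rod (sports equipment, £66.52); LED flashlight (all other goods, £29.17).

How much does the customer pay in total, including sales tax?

Scented candle £20.23: all other goods → 7.25% → £1.47
Jump rope £17.16: sports equipment → 9% → £1.54
Phone case £26.34: all other goods → 7.25% → £1.91
Throat lozenges £4.99: over-the-counter medicine → 0% → £0.00
Winter coat £84.50: clothing → 6.5% → £5.49
Bike helmet £86.83: sports equipment → 9% → £7.81
First-aid kit £38.75: over-the-counter medicine → 0% → £0.00
Fishing rod £66.52: sports equipment → 9% → £5.99
LED flashlight £29.17: all other goods → 7.25% → £2.11
Subtotal = £374.49; tax = £26.32; total due = £400.81

£400.81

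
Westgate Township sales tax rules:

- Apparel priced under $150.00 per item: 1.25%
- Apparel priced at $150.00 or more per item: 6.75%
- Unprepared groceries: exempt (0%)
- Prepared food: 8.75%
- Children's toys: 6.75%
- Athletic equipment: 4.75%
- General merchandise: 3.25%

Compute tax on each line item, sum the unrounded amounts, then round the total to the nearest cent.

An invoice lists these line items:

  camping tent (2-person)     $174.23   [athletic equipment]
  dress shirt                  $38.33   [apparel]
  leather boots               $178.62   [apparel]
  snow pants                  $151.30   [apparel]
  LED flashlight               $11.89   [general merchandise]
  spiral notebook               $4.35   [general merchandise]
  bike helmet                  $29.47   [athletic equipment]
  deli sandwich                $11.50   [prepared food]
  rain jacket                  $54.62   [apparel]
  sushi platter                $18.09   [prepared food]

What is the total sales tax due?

$36.22

Camping tent (2-person) $174.23: athletic equipment → 4.75% → $8.275925
Dress shirt $38.33: apparel, under $150.00 → 1.25% → $0.479125
Leather boots $178.62: apparel, $150.00 or more → 6.75% → $12.05685
Snow pants $151.30: apparel, $150.00 or more → 6.75% → $10.21275
LED flashlight $11.89: general merchandise → 3.25% → $0.386425
Spiral notebook $4.35: general merchandise → 3.25% → $0.141375
Bike helmet $29.47: athletic equipment → 4.75% → $1.399825
Deli sandwich $11.50: prepared food → 8.75% → $1.00625
Rain jacket $54.62: apparel, under $150.00 → 1.25% → $0.68275
Sushi platter $18.09: prepared food → 8.75% → $1.582875
Unrounded tax sum = $36.22415 → $36.22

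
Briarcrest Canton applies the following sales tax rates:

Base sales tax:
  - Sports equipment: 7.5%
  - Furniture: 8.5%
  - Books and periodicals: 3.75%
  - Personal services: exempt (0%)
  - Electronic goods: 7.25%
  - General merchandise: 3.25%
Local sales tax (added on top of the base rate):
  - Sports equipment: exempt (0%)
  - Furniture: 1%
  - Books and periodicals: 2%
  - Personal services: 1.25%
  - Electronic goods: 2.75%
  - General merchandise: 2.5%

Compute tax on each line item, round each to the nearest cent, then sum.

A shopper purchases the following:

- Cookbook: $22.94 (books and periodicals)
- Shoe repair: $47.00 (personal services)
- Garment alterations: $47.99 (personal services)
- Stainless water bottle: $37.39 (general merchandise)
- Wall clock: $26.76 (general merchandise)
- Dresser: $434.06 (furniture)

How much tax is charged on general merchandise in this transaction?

Stainless water bottle $37.39: general merchandise → 3.25% + 2.5% local = 5.75% → $2.15
Wall clock $26.76: general merchandise → 3.25% + 2.5% local = 5.75% → $1.54
Tax on general merchandise = $2.15 + $1.54 = $3.69

$3.69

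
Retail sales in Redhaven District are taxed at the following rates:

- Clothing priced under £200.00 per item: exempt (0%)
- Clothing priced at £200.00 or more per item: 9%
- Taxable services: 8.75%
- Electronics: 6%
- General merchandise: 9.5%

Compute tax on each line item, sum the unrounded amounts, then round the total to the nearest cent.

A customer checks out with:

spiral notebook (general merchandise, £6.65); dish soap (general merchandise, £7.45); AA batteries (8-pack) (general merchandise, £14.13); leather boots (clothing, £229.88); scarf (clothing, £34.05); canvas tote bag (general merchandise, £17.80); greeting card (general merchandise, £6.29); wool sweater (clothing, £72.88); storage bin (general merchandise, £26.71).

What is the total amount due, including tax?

Spiral notebook £6.65: general merchandise → 9.5% → £0.63175
Dish soap £7.45: general merchandise → 9.5% → £0.70775
AA batteries (8-pack) £14.13: general merchandise → 9.5% → £1.34235
Leather boots £229.88: clothing, £200.00 or more → 9% → £20.6892
Scarf £34.05: clothing, under £200.00 → 0% → £0.00
Canvas tote bag £17.80: general merchandise → 9.5% → £1.691
Greeting card £6.29: general merchandise → 9.5% → £0.59755
Wool sweater £72.88: clothing, under £200.00 → 0% → £0.00
Storage bin £26.71: general merchandise → 9.5% → £2.53745
Subtotal = £415.84; unrounded tax = £28.19705 → £28.20; total due = £444.04

£444.04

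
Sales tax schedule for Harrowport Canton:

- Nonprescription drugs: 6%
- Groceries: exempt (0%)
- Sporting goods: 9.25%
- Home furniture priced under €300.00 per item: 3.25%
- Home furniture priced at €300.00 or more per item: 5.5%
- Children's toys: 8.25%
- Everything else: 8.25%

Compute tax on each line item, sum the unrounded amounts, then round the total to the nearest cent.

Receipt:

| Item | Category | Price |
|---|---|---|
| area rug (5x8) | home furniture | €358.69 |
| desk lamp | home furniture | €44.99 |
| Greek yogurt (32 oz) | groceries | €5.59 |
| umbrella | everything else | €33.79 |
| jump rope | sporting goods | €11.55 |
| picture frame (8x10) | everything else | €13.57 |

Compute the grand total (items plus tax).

Area rug (5x8) €358.69: home furniture, €300.00 or more → 5.5% → €19.72795
Desk lamp €44.99: home furniture, under €300.00 → 3.25% → €1.462175
Greek yogurt (32 oz) €5.59: groceries → 0% → €0.00
Umbrella €33.79: everything else → 8.25% → €2.787675
Jump rope €11.55: sporting goods → 9.25% → €1.068375
Picture frame (8x10) €13.57: everything else → 8.25% → €1.119525
Subtotal = €468.18; unrounded tax = €26.1657 → €26.17; total due = €494.35

€494.35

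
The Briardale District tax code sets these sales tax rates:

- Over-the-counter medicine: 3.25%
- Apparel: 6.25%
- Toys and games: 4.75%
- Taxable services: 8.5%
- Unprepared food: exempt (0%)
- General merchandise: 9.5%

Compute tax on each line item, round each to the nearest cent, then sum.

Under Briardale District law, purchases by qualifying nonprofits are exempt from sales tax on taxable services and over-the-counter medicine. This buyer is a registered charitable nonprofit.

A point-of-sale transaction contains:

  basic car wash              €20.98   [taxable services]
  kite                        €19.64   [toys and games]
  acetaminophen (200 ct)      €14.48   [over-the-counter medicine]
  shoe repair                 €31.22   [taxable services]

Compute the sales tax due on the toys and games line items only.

Kite €19.64: toys and games → 4.75% → €0.93
Tax on toys and games = €0.93

€0.93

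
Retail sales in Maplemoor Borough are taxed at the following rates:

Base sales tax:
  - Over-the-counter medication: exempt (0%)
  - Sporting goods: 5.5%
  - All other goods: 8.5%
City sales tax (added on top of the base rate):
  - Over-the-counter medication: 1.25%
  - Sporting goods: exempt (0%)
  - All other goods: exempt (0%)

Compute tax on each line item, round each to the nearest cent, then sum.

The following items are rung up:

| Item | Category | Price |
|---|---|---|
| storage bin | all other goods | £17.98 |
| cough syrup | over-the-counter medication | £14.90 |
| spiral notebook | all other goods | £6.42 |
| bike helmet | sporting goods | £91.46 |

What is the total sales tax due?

Storage bin £17.98: all other goods → 8.5% + 0% city = 8.5% → £1.53
Cough syrup £14.90: over-the-counter medication → 0% + 1.25% city = 1.25% → £0.19
Spiral notebook £6.42: all other goods → 8.5% + 0% city = 8.5% → £0.55
Bike helmet £91.46: sporting goods → 5.5% + 0% city = 5.5% → £5.03
Total tax = £1.53 + £0.19 + £0.55 + £5.03 = £7.30

£7.30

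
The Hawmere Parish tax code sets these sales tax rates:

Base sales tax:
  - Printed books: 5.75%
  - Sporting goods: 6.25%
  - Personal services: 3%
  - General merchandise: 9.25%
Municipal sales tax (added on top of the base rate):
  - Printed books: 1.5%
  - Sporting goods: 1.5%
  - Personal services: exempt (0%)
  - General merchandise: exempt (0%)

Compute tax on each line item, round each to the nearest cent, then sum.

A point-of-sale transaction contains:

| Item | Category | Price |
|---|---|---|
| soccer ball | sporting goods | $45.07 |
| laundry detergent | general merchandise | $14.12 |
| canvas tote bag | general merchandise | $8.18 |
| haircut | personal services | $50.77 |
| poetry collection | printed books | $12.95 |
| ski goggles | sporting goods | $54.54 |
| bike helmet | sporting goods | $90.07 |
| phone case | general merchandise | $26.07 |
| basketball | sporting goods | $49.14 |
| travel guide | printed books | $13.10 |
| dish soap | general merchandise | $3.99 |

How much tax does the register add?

$26.77

Soccer ball $45.07: sporting goods → 6.25% + 1.5% municipal = 7.75% → $3.49
Laundry detergent $14.12: general merchandise → 9.25% + 0% municipal = 9.25% → $1.31
Canvas tote bag $8.18: general merchandise → 9.25% + 0% municipal = 9.25% → $0.76
Haircut $50.77: personal services → 3% + 0% municipal = 3% → $1.52
Poetry collection $12.95: printed books → 5.75% + 1.5% municipal = 7.25% → $0.94
Ski goggles $54.54: sporting goods → 6.25% + 1.5% municipal = 7.75% → $4.23
Bike helmet $90.07: sporting goods → 6.25% + 1.5% municipal = 7.75% → $6.98
Phone case $26.07: general merchandise → 9.25% + 0% municipal = 9.25% → $2.41
Basketball $49.14: sporting goods → 6.25% + 1.5% municipal = 7.75% → $3.81
Travel guide $13.10: printed books → 5.75% + 1.5% municipal = 7.25% → $0.95
Dish soap $3.99: general merchandise → 9.25% + 0% municipal = 9.25% → $0.37
Total tax = $3.49 + $1.31 + $0.76 + $1.52 + $0.94 + $4.23 + $6.98 + $2.41 + $3.81 + $0.95 + $0.37 = $26.77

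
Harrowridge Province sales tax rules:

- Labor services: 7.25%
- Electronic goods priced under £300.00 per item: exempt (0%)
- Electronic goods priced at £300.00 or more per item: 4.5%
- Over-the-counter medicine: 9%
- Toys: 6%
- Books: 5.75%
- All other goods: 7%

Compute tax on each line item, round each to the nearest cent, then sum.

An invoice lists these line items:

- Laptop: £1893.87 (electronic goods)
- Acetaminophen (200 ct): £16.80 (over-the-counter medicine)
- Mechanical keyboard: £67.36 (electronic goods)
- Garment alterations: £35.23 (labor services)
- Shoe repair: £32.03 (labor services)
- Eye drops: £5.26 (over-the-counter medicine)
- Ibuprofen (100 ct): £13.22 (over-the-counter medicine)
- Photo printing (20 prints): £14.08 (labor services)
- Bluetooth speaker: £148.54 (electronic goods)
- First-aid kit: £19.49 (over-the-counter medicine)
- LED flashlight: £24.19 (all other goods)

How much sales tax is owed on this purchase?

Laptop £1893.87: electronic goods, £300.00 or more → 4.5% → £85.22
Acetaminophen (200 ct) £16.80: over-the-counter medicine → 9% → £1.51
Mechanical keyboard £67.36: electronic goods, under £300.00 → 0% → £0.00
Garment alterations £35.23: labor services → 7.25% → £2.55
Shoe repair £32.03: labor services → 7.25% → £2.32
Eye drops £5.26: over-the-counter medicine → 9% → £0.47
Ibuprofen (100 ct) £13.22: over-the-counter medicine → 9% → £1.19
Photo printing (20 prints) £14.08: labor services → 7.25% → £1.02
Bluetooth speaker £148.54: electronic goods, under £300.00 → 0% → £0.00
First-aid kit £19.49: over-the-counter medicine → 9% → £1.75
LED flashlight £24.19: all other goods → 7% → £1.69
Total tax = £85.22 + £1.51 + £2.55 + £2.32 + £0.47 + £1.19 + £1.02 + £1.75 + £1.69 = £97.72

£97.72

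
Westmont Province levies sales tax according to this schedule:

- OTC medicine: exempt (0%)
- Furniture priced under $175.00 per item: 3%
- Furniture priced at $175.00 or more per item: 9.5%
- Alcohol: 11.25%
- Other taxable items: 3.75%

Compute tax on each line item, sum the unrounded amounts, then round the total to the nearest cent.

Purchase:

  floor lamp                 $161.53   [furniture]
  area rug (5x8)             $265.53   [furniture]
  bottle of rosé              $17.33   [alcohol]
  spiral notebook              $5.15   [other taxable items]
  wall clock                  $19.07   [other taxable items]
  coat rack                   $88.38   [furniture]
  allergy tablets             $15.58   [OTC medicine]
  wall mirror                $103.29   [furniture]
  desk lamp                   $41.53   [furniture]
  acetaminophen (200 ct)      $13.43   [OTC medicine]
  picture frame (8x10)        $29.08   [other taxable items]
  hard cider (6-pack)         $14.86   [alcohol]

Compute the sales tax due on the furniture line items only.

Floor lamp $161.53: furniture, under $175.00 → 3% → $4.8459
Area rug (5x8) $265.53: furniture, $175.00 or more → 9.5% → $25.22535
Coat rack $88.38: furniture, under $175.00 → 3% → $2.6514
Wall mirror $103.29: furniture, under $175.00 → 3% → $3.0987
Desk lamp $41.53: furniture, under $175.00 → 3% → $1.2459
Tax on furniture: unrounded sum = $37.06725 → $37.07

$37.07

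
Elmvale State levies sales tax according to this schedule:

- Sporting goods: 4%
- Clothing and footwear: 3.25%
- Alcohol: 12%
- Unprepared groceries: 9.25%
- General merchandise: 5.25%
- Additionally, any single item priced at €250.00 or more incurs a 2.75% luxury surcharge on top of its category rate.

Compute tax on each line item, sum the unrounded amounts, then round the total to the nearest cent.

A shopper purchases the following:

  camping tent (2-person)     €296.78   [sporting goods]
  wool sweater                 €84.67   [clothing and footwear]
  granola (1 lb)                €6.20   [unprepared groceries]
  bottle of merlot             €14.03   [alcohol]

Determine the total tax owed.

€25.04

Camping tent (2-person) €296.78: sporting goods → 4% + 2.75% surcharge = 6.75% → €20.03265
Wool sweater €84.67: clothing and footwear → 3.25% → €2.751775
Granola (1 lb) €6.20: unprepared groceries → 9.25% → €0.5735
Bottle of merlot €14.03: alcohol → 12% → €1.6836
Unrounded tax sum = €25.041525 → €25.04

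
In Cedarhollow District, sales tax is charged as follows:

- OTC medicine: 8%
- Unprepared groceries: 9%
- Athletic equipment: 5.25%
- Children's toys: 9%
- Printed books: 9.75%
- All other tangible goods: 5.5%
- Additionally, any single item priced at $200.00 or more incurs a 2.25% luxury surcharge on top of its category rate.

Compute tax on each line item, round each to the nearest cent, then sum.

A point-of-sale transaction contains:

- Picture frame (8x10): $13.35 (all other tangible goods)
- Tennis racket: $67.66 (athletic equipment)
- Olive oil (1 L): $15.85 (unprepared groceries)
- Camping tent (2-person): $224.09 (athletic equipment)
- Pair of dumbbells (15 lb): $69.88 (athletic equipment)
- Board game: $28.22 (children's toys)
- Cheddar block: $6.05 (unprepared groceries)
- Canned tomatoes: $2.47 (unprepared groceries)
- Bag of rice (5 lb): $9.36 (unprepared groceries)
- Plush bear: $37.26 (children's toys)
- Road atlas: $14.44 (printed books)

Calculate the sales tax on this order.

$35.09

Picture frame (8x10) $13.35: all other tangible goods → 5.5% → $0.73
Tennis racket $67.66: athletic equipment → 5.25% → $3.55
Olive oil (1 L) $15.85: unprepared groceries → 9% → $1.43
Camping tent (2-person) $224.09: athletic equipment → 5.25% + 2.25% surcharge = 7.5% → $16.81
Pair of dumbbells (15 lb) $69.88: athletic equipment → 5.25% → $3.67
Board game $28.22: children's toys → 9% → $2.54
Cheddar block $6.05: unprepared groceries → 9% → $0.54
Canned tomatoes $2.47: unprepared groceries → 9% → $0.22
Bag of rice (5 lb) $9.36: unprepared groceries → 9% → $0.84
Plush bear $37.26: children's toys → 9% → $3.35
Road atlas $14.44: printed books → 9.75% → $1.41
Total tax = $0.73 + $3.55 + $1.43 + $16.81 + $3.67 + $2.54 + $0.54 + $0.22 + $0.84 + $3.35 + $1.41 = $35.09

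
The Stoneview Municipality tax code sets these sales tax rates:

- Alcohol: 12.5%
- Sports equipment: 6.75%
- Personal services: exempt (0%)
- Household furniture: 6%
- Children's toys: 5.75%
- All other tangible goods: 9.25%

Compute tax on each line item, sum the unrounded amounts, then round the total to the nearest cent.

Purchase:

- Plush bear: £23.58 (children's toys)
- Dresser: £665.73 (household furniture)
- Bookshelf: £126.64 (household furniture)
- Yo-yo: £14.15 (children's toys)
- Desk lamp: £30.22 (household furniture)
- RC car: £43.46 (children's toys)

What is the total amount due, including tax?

Plush bear £23.58: children's toys → 5.75% → £1.35585
Dresser £665.73: household furniture → 6% → £39.9438
Bookshelf £126.64: household furniture → 6% → £7.5984
Yo-yo £14.15: children's toys → 5.75% → £0.813625
Desk lamp £30.22: household furniture → 6% → £1.8132
RC car £43.46: children's toys → 5.75% → £2.49895
Subtotal = £903.78; unrounded tax = £54.023825 → £54.02; total due = £957.80

£957.80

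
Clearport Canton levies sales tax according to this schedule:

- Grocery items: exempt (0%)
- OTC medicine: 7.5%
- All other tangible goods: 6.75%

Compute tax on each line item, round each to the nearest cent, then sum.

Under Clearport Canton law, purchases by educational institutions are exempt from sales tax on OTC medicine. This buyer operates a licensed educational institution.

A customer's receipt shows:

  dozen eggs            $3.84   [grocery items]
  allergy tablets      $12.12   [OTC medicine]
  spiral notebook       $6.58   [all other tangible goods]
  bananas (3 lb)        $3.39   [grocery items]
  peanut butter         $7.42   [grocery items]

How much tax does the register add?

Dozen eggs $3.84: grocery items → 0% → $0.00
Allergy tablets $12.12: OTC medicine, buyer-exempt → 0% → $0.00
Spiral notebook $6.58: all other tangible goods → 6.75% → $0.44
Bananas (3 lb) $3.39: grocery items → 0% → $0.00
Peanut butter $7.42: grocery items → 0% → $0.00
Total tax = $0.44

$0.44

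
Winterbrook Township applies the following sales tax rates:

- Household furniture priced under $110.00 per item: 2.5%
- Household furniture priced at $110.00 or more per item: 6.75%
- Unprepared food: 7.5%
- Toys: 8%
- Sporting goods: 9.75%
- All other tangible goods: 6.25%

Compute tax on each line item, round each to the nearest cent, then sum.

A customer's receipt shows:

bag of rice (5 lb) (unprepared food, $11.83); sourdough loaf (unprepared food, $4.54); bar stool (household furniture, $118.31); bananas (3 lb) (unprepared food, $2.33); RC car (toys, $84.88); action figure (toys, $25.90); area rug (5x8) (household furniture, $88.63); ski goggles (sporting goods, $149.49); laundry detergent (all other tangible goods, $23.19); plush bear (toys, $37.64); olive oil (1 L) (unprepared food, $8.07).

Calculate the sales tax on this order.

Bag of rice (5 lb) $11.83: unprepared food → 7.5% → $0.89
Sourdough loaf $4.54: unprepared food → 7.5% → $0.34
Bar stool $118.31: household furniture, $110.00 or more → 6.75% → $7.99
Bananas (3 lb) $2.33: unprepared food → 7.5% → $0.17
RC car $84.88: toys → 8% → $6.79
Action figure $25.90: toys → 8% → $2.07
Area rug (5x8) $88.63: household furniture, under $110.00 → 2.5% → $2.22
Ski goggles $149.49: sporting goods → 9.75% → $14.58
Laundry detergent $23.19: all other tangible goods → 6.25% → $1.45
Plush bear $37.64: toys → 8% → $3.01
Olive oil (1 L) $8.07: unprepared food → 7.5% → $0.61
Total tax = $0.89 + $0.34 + $7.99 + $0.17 + $6.79 + $2.07 + $2.22 + $14.58 + $1.45 + $3.01 + $0.61 = $40.12

$40.12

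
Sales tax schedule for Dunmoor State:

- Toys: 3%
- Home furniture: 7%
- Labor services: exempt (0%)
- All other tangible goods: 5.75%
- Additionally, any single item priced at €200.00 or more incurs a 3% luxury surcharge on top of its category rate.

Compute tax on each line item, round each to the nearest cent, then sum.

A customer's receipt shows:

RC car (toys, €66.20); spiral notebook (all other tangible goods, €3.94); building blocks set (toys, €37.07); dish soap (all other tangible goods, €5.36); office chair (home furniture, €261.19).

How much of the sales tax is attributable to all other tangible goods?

Spiral notebook €3.94: all other tangible goods → 5.75% → €0.23
Dish soap €5.36: all other tangible goods → 5.75% → €0.31
Tax on all other tangible goods = €0.23 + €0.31 = €0.54

€0.54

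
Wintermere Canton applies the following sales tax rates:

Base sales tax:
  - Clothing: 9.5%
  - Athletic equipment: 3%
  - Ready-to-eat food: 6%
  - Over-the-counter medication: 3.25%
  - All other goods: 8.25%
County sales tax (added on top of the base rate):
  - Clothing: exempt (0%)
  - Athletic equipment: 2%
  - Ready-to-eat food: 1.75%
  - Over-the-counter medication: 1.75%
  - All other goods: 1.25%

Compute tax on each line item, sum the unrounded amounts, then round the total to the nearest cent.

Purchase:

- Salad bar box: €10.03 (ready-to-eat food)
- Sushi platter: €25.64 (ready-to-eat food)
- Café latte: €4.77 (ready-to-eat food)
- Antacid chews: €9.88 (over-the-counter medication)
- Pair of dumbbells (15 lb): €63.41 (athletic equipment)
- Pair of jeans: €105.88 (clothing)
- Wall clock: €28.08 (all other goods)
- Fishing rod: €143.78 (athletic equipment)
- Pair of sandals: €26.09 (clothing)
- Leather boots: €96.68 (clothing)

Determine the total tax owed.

€38.38

Salad bar box €10.03: ready-to-eat food → 6% + 1.75% county = 7.75% → €0.777325
Sushi platter €25.64: ready-to-eat food → 6% + 1.75% county = 7.75% → €1.9871
Café latte €4.77: ready-to-eat food → 6% + 1.75% county = 7.75% → €0.369675
Antacid chews €9.88: over-the-counter medication → 3.25% + 1.75% county = 5% → €0.494
Pair of dumbbells (15 lb) €63.41: athletic equipment → 3% + 2% county = 5% → €3.1705
Pair of jeans €105.88: clothing → 9.5% + 0% county = 9.5% → €10.0586
Wall clock €28.08: all other goods → 8.25% + 1.25% county = 9.5% → €2.6676
Fishing rod €143.78: athletic equipment → 3% + 2% county = 5% → €7.189
Pair of sandals €26.09: clothing → 9.5% + 0% county = 9.5% → €2.47855
Leather boots €96.68: clothing → 9.5% + 0% county = 9.5% → €9.1846
Unrounded tax sum = €38.37695 → €38.38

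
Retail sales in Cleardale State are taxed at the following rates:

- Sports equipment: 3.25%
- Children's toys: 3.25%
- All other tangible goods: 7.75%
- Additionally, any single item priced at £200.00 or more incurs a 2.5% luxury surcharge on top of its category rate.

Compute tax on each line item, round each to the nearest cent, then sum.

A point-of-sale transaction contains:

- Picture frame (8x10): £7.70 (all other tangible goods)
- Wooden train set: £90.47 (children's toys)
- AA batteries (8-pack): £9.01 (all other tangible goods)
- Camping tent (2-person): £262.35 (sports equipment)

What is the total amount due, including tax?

£388.86

Picture frame (8x10) £7.70: all other tangible goods → 7.75% → £0.60
Wooden train set £90.47: children's toys → 3.25% → £2.94
AA batteries (8-pack) £9.01: all other tangible goods → 7.75% → £0.70
Camping tent (2-person) £262.35: sports equipment → 3.25% + 2.5% surcharge = 5.75% → £15.09
Subtotal = £369.53; tax = £19.33; total due = £388.86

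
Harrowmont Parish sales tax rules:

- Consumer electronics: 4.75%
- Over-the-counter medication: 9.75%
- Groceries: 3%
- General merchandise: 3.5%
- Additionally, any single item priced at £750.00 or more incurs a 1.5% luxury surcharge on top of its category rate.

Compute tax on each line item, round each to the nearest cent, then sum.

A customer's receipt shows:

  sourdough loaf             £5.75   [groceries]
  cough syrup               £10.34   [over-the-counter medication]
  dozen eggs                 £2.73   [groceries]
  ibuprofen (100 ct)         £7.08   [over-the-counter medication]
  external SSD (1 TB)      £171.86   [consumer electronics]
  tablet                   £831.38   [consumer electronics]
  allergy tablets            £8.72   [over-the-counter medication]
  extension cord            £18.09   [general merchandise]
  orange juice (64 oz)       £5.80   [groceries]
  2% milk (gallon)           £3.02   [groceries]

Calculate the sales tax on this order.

£63.81

Sourdough loaf £5.75: groceries → 3% → £0.17
Cough syrup £10.34: over-the-counter medication → 9.75% → £1.01
Dozen eggs £2.73: groceries → 3% → £0.08
Ibuprofen (100 ct) £7.08: over-the-counter medication → 9.75% → £0.69
External SSD (1 TB) £171.86: consumer electronics → 4.75% → £8.16
Tablet £831.38: consumer electronics → 4.75% + 1.5% surcharge = 6.25% → £51.96
Allergy tablets £8.72: over-the-counter medication → 9.75% → £0.85
Extension cord £18.09: general merchandise → 3.5% → £0.63
Orange juice (64 oz) £5.80: groceries → 3% → £0.17
2% milk (gallon) £3.02: groceries → 3% → £0.09
Total tax = £0.17 + £1.01 + £0.08 + £0.69 + £8.16 + £51.96 + £0.85 + £0.63 + £0.17 + £0.09 = £63.81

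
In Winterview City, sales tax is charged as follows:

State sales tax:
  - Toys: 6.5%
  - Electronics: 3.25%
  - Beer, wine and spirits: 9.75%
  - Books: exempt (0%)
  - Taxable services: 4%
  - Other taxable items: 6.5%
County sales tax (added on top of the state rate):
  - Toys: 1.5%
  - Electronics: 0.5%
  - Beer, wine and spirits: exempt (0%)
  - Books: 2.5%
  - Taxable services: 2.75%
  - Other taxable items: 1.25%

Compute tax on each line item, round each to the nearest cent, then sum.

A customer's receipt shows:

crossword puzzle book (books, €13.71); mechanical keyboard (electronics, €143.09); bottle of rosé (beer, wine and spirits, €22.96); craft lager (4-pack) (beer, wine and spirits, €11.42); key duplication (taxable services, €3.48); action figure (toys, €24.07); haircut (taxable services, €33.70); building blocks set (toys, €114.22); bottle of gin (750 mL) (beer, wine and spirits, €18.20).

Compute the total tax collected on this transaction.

€24.40

Crossword puzzle book €13.71: books → 0% + 2.5% county = 2.5% → €0.34
Mechanical keyboard €143.09: electronics → 3.25% + 0.5% county = 3.75% → €5.37
Bottle of rosé €22.96: beer, wine and spirits → 9.75% + 0% county = 9.75% → €2.24
Craft lager (4-pack) €11.42: beer, wine and spirits → 9.75% + 0% county = 9.75% → €1.11
Key duplication €3.48: taxable services → 4% + 2.75% county = 6.75% → €0.23
Action figure €24.07: toys → 6.5% + 1.5% county = 8% → €1.93
Haircut €33.70: taxable services → 4% + 2.75% county = 6.75% → €2.27
Building blocks set €114.22: toys → 6.5% + 1.5% county = 8% → €9.14
Bottle of gin (750 mL) €18.20: beer, wine and spirits → 9.75% + 0% county = 9.75% → €1.77
Total tax = €0.34 + €5.37 + €2.24 + €1.11 + €0.23 + €1.93 + €2.27 + €9.14 + €1.77 = €24.40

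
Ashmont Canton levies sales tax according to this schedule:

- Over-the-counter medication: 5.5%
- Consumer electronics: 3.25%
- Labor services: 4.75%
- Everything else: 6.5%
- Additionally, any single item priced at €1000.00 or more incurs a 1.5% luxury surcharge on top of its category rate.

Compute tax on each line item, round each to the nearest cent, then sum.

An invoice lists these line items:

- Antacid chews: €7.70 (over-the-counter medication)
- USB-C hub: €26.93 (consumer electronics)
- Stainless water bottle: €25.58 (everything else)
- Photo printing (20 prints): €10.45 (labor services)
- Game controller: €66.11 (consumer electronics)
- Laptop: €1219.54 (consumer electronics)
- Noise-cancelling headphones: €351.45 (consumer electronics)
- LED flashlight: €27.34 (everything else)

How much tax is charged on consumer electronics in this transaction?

€72.38

USB-C hub €26.93: consumer electronics → 3.25% → €0.88
Game controller €66.11: consumer electronics → 3.25% → €2.15
Laptop €1219.54: consumer electronics → 3.25% + 1.5% surcharge = 4.75% → €57.93
Noise-cancelling headphones €351.45: consumer electronics → 3.25% → €11.42
Tax on consumer electronics = €0.88 + €2.15 + €57.93 + €11.42 = €72.38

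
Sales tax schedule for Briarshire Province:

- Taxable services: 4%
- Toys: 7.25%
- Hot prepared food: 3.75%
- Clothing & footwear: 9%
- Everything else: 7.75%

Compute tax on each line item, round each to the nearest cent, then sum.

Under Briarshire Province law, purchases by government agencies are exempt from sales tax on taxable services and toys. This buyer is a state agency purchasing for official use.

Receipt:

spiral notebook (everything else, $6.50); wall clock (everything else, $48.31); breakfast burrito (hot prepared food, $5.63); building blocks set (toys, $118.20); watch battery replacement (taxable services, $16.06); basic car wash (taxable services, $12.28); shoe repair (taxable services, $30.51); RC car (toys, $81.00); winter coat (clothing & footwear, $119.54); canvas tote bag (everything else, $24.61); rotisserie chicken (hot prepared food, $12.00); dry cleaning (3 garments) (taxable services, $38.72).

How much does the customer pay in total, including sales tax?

Spiral notebook $6.50: everything else → 7.75% → $0.50
Wall clock $48.31: everything else → 7.75% → $3.74
Breakfast burrito $5.63: hot prepared food → 3.75% → $0.21
Building blocks set $118.20: toys, buyer-exempt → 0% → $0.00
Watch battery replacement $16.06: taxable services, buyer-exempt → 0% → $0.00
Basic car wash $12.28: taxable services, buyer-exempt → 0% → $0.00
Shoe repair $30.51: taxable services, buyer-exempt → 0% → $0.00
RC car $81.00: toys, buyer-exempt → 0% → $0.00
Winter coat $119.54: clothing & footwear → 9% → $10.76
Canvas tote bag $24.61: everything else → 7.75% → $1.91
Rotisserie chicken $12.00: hot prepared food → 3.75% → $0.45
Dry cleaning (3 garments) $38.72: taxable services, buyer-exempt → 0% → $0.00
Subtotal = $513.36; tax = $17.57; total due = $530.93

$530.93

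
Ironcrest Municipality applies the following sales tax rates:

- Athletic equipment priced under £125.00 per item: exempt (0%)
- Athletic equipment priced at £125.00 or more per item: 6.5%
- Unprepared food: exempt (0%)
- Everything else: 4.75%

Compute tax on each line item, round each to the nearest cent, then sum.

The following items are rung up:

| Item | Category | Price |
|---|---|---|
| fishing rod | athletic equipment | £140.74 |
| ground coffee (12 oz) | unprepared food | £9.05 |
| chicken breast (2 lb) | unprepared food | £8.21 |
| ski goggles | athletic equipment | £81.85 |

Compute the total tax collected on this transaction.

£9.15

Fishing rod £140.74: athletic equipment, £125.00 or more → 6.5% → £9.15
Ground coffee (12 oz) £9.05: unprepared food → 0% → £0.00
Chicken breast (2 lb) £8.21: unprepared food → 0% → £0.00
Ski goggles £81.85: athletic equipment, under £125.00 → 0% → £0.00
Total tax = £9.15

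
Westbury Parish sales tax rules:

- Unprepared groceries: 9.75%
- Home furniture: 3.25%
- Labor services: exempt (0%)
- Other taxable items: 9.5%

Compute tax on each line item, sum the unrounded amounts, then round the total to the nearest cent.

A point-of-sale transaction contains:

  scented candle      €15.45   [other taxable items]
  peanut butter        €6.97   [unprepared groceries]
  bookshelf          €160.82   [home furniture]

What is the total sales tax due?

Scented candle €15.45: other taxable items → 9.5% → €1.46775
Peanut butter €6.97: unprepared groceries → 9.75% → €0.679575
Bookshelf €160.82: home furniture → 3.25% → €5.22665
Unrounded tax sum = €7.373975 → €7.37

€7.37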